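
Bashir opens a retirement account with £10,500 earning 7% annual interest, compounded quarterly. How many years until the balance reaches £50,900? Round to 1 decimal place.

(1 + 0.0175)^(4t) = 50,900/10,500 = 4.8476.
4t·ln(1 + 0.0175) = ln(4.8476); 4t = 1.5785/0.0173486 ≈ 90.9863.
t ≈ 22.7466 years.

22.7 years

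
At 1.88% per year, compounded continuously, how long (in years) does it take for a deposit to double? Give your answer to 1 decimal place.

e^(0.0188t) = 2, so 0.0188t = ln 2 ≈ 0.69315.
t ≈ 0.69315/0.0188 ≈ 36.8695.

36.9 years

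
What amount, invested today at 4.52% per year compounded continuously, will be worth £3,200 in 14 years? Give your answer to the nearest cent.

P = A·e^(−rt) = 3,200·e^(−0.6328).
e^(−0.6328) ≈ 0.5311026298, so P ≈ 1,699.5284.

£1,699.53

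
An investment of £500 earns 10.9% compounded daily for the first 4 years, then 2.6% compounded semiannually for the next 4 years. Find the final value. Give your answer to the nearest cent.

£857.37

After 4 years at 10.9%: 500 × 1.54640814 ≈ 773.2041.
Then 4 years at 2.6%: 773.2041 × 1.10885705 ≈ 857.3728.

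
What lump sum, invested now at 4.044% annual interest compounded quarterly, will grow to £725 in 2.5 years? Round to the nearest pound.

Growth factor = (1 + 0.01011)^10 ≈ 1.10582577.
P = 725/1.10582577 ≈ 655.6187.

£656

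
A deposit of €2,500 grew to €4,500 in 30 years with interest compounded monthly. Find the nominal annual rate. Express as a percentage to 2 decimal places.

1.96%

The 360-period growth factor is 4,500/2,500 = 1.8.
r/12 = 1.8^(1/360) − 1 ≈ 0.00163407, so r ≈ 12·0.00163407 = 1.96089%.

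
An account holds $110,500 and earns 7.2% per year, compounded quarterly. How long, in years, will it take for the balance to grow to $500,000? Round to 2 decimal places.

(1 + 0.018)^(4t) = 500,000/110,500 = 4.5249.
4t·ln(1 + 0.018) = ln(4.5249); 4t = 1.5096/0.0178399 ≈ 84.6188.
t ≈ 21.1547 years.

21.15 years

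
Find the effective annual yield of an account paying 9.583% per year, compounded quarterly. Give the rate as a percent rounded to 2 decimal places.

One year is 4 periods at 0.0239575 each: (1 + 0.0239575)^4 ≈ 1.099329.
EAR = 1.099329 − 1 ≈ 9.93291%.

9.93%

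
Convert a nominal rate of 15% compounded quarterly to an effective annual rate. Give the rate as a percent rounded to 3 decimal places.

One year is 4 periods at 0.0375 each: (1 + 0.0375)^4 ≈ 1.15865.
EAR = 1.15865 − 1 ≈ 15.86504%.

15.865%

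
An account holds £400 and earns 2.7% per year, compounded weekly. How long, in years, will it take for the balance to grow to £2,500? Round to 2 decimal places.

We need (1 + 0.000519231)^(52t) = 6.25, so 52t = ln 6.25 / ln 1.000519 ≈ 3530.3324.
t ≈ 3530.3324/52 = 67.8910 years.

67.89 years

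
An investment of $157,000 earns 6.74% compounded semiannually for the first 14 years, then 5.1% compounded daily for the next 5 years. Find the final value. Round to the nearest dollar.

After 14 years at 6.74%: 157,000 × 2.52956856514 ≈ 397,142.2647.
Then 5 years at 5.1%: 397,142.2647 × 1.29043863356 ≈ 512,487.7214.

$512,488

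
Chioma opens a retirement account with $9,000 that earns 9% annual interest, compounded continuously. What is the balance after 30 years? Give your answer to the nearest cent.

$133,917.59

A = P·e^(rt) = 9,000·e^(0.09·30) = 9,000·e^2.7.
e^2.7 ≈ 14.8797317249, so A ≈ 133,917.5855.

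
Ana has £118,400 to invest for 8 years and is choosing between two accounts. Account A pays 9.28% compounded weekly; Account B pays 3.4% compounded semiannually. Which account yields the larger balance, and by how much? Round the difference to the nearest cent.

Account A growth factor: (1 + 0.0928/52)^416 ≈ 2.09958212716; balance ≈ 248,590.5239.
Account B growth factor: (1 + 0.017)^16 ≈ 1.30958968823; balance ≈ 155,055.4191.
Account A is larger by 93,535.1048.

Account A, by £93,535.10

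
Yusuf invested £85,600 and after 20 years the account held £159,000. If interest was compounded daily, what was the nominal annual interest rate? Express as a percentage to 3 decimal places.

(1 + r/365)^7300 = 159,000/85,600 = 1.85748.
1 + r/365 = 1.85748^(1/7300) ≈ 1.000085, so r/365 ≈ 0.0000848281.
r ≈ 365·0.0000848281 = 3.09623%.

3.096%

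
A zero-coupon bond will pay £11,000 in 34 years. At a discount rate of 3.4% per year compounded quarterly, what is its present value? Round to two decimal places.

£3,479.12

Periodic rate = 3.4%/4 = 0.0085; 136 periods.
P = 11,000/(1 + 0.0085)^136 ≈ 11,000/3.1617151965 ≈ 3,479.1242.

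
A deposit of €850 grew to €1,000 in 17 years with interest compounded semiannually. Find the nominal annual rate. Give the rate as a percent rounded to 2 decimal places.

The 34-period growth factor is 1,000/850 = 1.17647.
r/2 = 1.17647^(1/34) − 1 ≈ 0.00479141, so r ≈ 2·0.00479141 = 0.95828%.

0.96%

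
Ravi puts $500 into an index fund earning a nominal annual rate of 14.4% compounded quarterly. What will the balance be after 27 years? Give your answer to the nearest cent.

Periodic rate = 14.4%/4 = 0.036; periods = 4·27 = 108.
A = 500·(1 + 0.036)^108 ≈ 500·45.588319593 ≈ 22,794.1598.

$22,794.16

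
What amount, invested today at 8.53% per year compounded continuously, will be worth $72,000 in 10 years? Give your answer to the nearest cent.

$30,681.69

P = A·e^(−rt) = 72,000·e^(−0.853).
e^(−0.853) ≈ 0.4261346086, so P ≈ 30,681.6918.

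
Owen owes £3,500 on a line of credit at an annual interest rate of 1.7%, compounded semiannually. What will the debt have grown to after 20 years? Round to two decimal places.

£4,910.26

Periodic rate = 1.7%/2 = 0.0085; periods = 2·20 = 40.
A = 3,500·(1 + 0.0085)^40 ≈ 3,500·1.402930322 ≈ 4,910.2561.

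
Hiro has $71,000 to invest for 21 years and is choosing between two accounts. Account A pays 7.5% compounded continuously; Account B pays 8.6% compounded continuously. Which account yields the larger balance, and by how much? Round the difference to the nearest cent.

Account A growth factor: e^(0.075·21) = e^1.575 ≈ 4.83074161811; balance ≈ 342,982.6549.
Account B growth factor: e^(0.086·21) = e^1.806 ≈ 6.08605446097; balance ≈ 432,109.8667.
Account B is larger by 89,127.2118.

Account B, by $89,127.21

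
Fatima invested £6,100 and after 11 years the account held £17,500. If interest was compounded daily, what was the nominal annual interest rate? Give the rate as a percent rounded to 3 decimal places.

9.582%

The 4015-period growth factor is 17,500/6,100 = 2.86885.
r/365 = 2.86885^(1/4015) − 1 ≈ 0.000262528, so r ≈ 365·0.000262528 = 9.58228%.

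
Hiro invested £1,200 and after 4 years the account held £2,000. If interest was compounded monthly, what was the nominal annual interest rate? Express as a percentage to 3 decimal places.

12.839%

The 48-period growth factor is 2,000/1,200 = 1.66667.
r/12 = 1.66667^(1/48) − 1 ≈ 0.010699, so r ≈ 12·0.010699 = 12.83884%.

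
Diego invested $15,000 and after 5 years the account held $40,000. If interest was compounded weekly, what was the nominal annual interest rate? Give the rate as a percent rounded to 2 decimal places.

(1 + r/52)^260 = 40,000/15,000 = 2.66667.
1 + r/52 = 2.66667^(1/260) ≈ 1.00378, so r/52 ≈ 0.00377954.
r ≈ 52·0.00377954 = 19.65363%.

19.65%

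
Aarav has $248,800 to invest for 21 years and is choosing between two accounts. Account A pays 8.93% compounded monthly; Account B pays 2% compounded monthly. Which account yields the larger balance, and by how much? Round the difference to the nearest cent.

Account A, by $1,233,105.96

Account A growth factor: (1 + 0.0893/12)^252 ≈ 6.477643237066; balance ≈ 1,611,637.6374.
Account B growth factor: (1 + 0.02/12)^252 ≈ 1.52142955321; balance ≈ 378,531.6728.
Account A is larger by 1,233,105.9645.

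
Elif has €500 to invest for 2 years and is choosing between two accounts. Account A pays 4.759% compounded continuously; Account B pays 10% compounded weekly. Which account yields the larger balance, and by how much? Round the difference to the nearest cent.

A: e^(0.04759·2) = e^0.09518 ≈ 1.09985681, so 500 × 1.09985681 ≈ 549.9284.
B: (1 + 0.1/52)^104 ≈ 1.2211682, so 500 × 1.2211682 ≈ 610.5841.
Difference ≈ 60.6557 in favor of B.

Account B, by €60.66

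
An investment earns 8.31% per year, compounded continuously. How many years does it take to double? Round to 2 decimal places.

8.34 years

e^(0.0831t) = 2, so 0.0831t = ln 2 ≈ 0.69315.
t ≈ 0.69315/0.0831 ≈ 8.3411.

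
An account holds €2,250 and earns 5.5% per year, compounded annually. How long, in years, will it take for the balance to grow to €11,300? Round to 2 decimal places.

30.14 years

We need (1 + 0.055)^t = 5.0222, so t = ln 5.0222 / ln 1.055 ≈ 30.1429.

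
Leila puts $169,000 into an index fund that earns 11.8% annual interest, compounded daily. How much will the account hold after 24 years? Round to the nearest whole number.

Growth factor = (1 + 0.118/365)^8760 ≈ 16.9716163685.
A ≈ 169,000 × 16.9716163685 ≈ 2,868,203.1663.

$2,868,203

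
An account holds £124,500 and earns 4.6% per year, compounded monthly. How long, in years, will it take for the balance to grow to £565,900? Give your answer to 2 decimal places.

We need (1 + 0.00383333)^(12t) = 4.5454, so 12t = ln 4.5454 / ln 1.003833 ≈ 395.7422.
t ≈ 395.7422/12 = 32.9785 years.

32.98 years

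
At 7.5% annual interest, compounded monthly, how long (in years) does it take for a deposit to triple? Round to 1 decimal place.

14.7 years

(1 + 0.00625)^(12t) = 3.
12t = ln 3 / ln(1 + 0.00625) ≈ 1.0986/0.00623055 ≈ 176.3267.
t ≈ 14.6939.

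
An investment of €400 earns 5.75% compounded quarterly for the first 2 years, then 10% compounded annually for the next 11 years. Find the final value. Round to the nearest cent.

After 2 years at 5.75%: 400 × 1.120955307 ≈ 448.3821.
Then 11 years at 10%: 448.3821 × 2.853116706 ≈ 1,279.2865.

€1,279.29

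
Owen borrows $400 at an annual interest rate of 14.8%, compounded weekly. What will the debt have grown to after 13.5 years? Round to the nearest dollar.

$2,941

Growth factor = (1 + 0.148/52)^702 ≈ 7.353394739.
A ≈ 400 × 7.353394739 ≈ 2,941.3579.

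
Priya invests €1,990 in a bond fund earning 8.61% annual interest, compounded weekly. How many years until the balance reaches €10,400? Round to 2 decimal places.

(1 + 0.00165577)^(52t) = 10,400/1,990 = 5.2261.
52t·ln(1 + 0.00165577) = ln(5.2261); 52t = 1.6537/0.0016544 ≈ 999.5595.
t ≈ 19.2223 years.

19.22 years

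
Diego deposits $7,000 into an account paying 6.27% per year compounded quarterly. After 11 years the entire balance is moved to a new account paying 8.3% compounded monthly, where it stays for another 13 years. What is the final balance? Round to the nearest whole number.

$40,672

Phase 1: 7,000·(1 + 0.015675)^44 ≈ 13,877.3839.
Phase 2: 13,877.3839·(1 + 0.083/12)^156 ≈ 40,672.2497.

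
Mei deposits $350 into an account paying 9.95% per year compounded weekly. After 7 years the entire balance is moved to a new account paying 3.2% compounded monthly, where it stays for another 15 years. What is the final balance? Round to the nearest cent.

After 7 years at 9.95%: 350 × 2.005381839 ≈ 701.8836.
Then 15 years at 3.2%: 701.8836 × 1.615042279 ≈ 1,133.5718.

$1,133.57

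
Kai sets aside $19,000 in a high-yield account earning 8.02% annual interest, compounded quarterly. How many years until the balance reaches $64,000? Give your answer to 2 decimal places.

15.29 years

We need (1 + 0.02005)^(4t) = 3.3684, so 4t = ln 3.3684 / ln 1.02005 ≈ 61.1760.
t ≈ 61.1760/4 = 15.2940 years.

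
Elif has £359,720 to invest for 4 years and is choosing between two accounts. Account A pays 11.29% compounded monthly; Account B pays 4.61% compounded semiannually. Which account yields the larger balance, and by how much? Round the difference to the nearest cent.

A: (1 + 0.1129/12)^48 ≈ 1.56751071579, so 359,720 × 1.56751071579 ≈ 563,864.9547.
B: (1 + 0.02305)^8 ≈ 1.19998240363, so 359,720 × 1.19998240363 ≈ 431,657.6702.
Difference ≈ 132,207.2845 in favor of A.

Account A, by £132,207.28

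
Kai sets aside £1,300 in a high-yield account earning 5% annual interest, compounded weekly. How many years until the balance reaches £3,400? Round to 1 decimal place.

We need (1 + 0.000961538)^(52t) = 2.6154, so 52t = ln 2.6154 / ln 1.000962 ≈ 1000.3482.
t ≈ 1000.3482/52 = 19.2375 years.

19.2 years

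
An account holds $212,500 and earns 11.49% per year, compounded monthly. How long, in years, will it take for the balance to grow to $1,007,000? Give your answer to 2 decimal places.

(1 + 0.009575)^(12t) = 1,007,000/212,500 = 4.7388.
12t·ln(1 + 0.009575) = ln(4.7388); 12t = 1.5558/0.00952945 ≈ 163.2611.
t ≈ 13.6051 years.

13.61 years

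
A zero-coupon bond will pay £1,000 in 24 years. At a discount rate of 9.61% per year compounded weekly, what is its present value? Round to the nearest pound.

Periodic rate = 9.61%/52 = 0.00184808; 1248 periods.
P = 1,000/(1 + 0.0961/52)^1248 ≈ 1,000/10.0168775 ≈ 99.8315.

£100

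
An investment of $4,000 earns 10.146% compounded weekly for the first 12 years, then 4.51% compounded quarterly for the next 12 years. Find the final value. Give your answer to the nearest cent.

After 12 years at 10.146%: 4,000 × 3.3747922213 ≈ 13,499.1689.
Then 12 years at 4.51%: 13,499.1689 × 1.7128723981 ≈ 23,122.3538.

$23,122.35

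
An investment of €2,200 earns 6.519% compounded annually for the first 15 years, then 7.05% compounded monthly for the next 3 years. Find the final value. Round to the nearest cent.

€7,005.08

Phase 1: 2,200·(1 + 0.06519)^15 ≈ 5,673.2104.
Phase 2: 5,673.2104·(1 + 0.005875)^36 ≈ 7,005.0850.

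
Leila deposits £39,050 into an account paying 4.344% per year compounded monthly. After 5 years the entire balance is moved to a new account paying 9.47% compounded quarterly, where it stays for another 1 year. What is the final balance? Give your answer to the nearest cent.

After 5 years at 4.344%: 39,050 × 1.2421053642 ≈ 48,504.2145.
Then 1 years at 9.47%: 48,504.2145 × 1.0981164278 ≈ 53,263.2747.

£53,263.27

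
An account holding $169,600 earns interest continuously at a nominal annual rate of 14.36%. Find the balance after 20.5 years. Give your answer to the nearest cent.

A = P·e^(rt) = 169,600·e^(0.1436·20.5) = 169,600·e^2.9438.
e^2.9438 ≈ 18.98786327381, so A ≈ 3,220,341.6112.

$3,220,341.61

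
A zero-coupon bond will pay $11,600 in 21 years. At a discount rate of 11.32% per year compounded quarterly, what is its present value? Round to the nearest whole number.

$1,113

Periodic rate = 11.32%/4 = 0.0283; 84 periods.
P = 11,600/(1 + 0.0283)^84 ≈ 11,600/10.424763413 ≈ 1,112.7351.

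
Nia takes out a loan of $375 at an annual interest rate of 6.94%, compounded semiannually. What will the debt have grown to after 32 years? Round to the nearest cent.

Growth factor = (1 + 0.0347)^64 ≈ 8.874108648.
A ≈ 375 × 8.874108648 ≈ 3,327.7907.

$3,327.79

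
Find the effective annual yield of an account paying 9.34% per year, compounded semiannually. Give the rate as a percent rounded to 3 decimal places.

EAR = (1 + 9.34%/2)^2 − 1 = (1 + 0.0467)^2 − 1.
(1 + 0.0467)^2 ≈ 1.095581, so EAR ≈ 9.55809%.

9.558%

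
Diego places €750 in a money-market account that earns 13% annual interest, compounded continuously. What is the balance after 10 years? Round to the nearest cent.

A = P·e^(rt) = 750·e^(0.13·10) = 750·e^1.3.
e^1.3 ≈ 3.669296668, so A ≈ 2,751.9725.

€2,751.97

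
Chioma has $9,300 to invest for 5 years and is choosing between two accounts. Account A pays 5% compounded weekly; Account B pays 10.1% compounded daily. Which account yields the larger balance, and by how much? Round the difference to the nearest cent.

A: (1 + 0.05/52)^260 ≈ 1.2838711948, so 9,300 × 1.2838711948 ≈ 11,940.0021.
B: (1 + 0.101/365)^1825 ≈ 1.6568697725, so 9,300 × 1.6568697725 ≈ 15,408.8889.
Difference ≈ 3,468.8868 in favor of B.

Account B, by $3,468.89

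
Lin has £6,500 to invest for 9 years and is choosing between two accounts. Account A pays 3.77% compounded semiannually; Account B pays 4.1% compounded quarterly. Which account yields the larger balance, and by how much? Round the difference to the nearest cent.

Account B, by £286.24

A: (1 + 0.01885)^18 ≈ 1.39953736, so 6,500 × 1.39953736 ≈ 9,096.9928.
B: (1 + 0.01025)^36 ≈ 1.44357359, so 6,500 × 1.44357359 ≈ 9,383.2283.
Difference ≈ 286.2355 in favor of B.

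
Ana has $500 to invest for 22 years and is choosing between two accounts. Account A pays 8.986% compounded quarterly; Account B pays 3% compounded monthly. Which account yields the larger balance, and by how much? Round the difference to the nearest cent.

Account A growth factor: (1 + 0.022465)^88 ≈ 7.064210839; balance ≈ 3,532.1054.
Account B growth factor: (1 + 0.0025)^264 ≈ 1.93319944; balance ≈ 966.5997.
Account A is larger by 2,565.5057.

Account A, by $2,565.51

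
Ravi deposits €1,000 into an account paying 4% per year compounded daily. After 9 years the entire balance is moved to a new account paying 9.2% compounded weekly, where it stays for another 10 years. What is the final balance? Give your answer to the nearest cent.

Phase 1: 1,000·(1 + 0.04/365)^3285 ≈ 1,433.3011.
Phase 2: 1,433.3011·(1 + 0.092/52)^520 ≈ 3,593.6464.

€3,593.65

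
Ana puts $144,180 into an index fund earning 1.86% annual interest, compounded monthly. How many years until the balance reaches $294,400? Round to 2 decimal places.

We need (1 + 0.00155)^(12t) = 2.0419, so 12t = ln 2.0419 / ln 1.00155 ≈ 460.9226.
t ≈ 460.9226/12 = 38.4102 years.

38.41 years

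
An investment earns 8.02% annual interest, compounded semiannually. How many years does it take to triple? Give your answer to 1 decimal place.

14.0 years

(1 + 0.0401)^(2t) = 3.
2t = ln 3 / ln(1 + 0.0401) ≈ 1.0986/0.0393169 ≈ 27.9425.
t ≈ 13.9713.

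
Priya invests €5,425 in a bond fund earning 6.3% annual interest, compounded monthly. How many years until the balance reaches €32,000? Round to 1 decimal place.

(1 + 0.00525)^(12t) = 32,000/5,425 = 5.8986.
12t·ln(1 + 0.00525) = ln(5.8986); 12t = 1.7747/0.00523627 ≈ 338.9281.
t ≈ 28.2440 years.

28.2 years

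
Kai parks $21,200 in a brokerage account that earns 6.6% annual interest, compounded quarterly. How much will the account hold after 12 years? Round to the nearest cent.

$46,503.99

Periodic rate = 6.6%/4 = 0.0165; periods = 4·12 = 48.
A = 21,200·(1 + 0.0165)^48 ≈ 21,200·2.193584571 ≈ 46,503.9929.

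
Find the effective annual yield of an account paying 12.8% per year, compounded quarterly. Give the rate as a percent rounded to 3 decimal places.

One year is 4 periods at 0.032 each: (1 + 0.032)^4 ≈ 1.134276.
EAR = 1.134276 − 1 ≈ 13.42761%.

13.428%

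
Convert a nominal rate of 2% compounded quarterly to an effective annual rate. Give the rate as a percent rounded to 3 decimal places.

One year is 4 periods at 0.005 each: (1 + 0.005)^4 ≈ 1.020151.
EAR = 1.020151 − 1 ≈ 2.01505%.

2.015%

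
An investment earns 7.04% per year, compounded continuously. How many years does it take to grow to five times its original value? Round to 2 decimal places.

e^(0.0704t) = 5, so 0.0704t = ln 5 ≈ 1.6094.
t ≈ 1.6094/0.0704 ≈ 22.8613.

22.86 years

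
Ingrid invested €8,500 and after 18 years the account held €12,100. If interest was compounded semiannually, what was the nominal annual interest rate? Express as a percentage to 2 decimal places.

(1 + r/2)^36 = 12,100/8,500 = 1.42353.
1 + r/2 = 1.42353^(1/36) ≈ 1.009858, so r/2 ≈ 0.00985769.
r ≈ 2·0.00985769 = 1.97154%.

1.97%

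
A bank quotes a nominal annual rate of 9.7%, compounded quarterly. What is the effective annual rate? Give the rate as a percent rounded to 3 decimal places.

10.059%

One year is 4 periods at 0.02425 each: (1 + 0.02425)^4 ≈ 1.100586.
EAR = 1.100586 − 1 ≈ 10.05858%.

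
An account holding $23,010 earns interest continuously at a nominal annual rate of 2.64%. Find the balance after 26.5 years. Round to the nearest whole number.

A = P·e^(rt) = 23,010·e^(0.0264·26.5) = 23,010·e^0.6996.
e^0.6996 ≈ 2.0129473675, so A ≈ 46,317.9189.

$46,318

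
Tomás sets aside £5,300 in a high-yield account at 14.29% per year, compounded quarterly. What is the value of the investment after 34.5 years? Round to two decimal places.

Periodic rate = 14.29%/4 = 0.035725; periods = 4·34.5 = 138.
A = 5,300·(1 + 0.035725)^138 ≈ 5,300·126.980015115 ≈ 672,994.0801.

£672,994.08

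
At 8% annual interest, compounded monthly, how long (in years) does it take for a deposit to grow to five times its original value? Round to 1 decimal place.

(1 + 0.00666667)^(12t) = 5.
12t = ln 5 / ln(1 + 0.00666667) ≈ 1.6094/0.00664454 ≈ 242.2195.
t ≈ 20.1850.

20.2 years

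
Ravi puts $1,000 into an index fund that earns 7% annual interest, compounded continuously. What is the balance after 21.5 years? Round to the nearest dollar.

$4,504

A = P·e^(rt) = 1,000·e^(0.07·21.5) = 1,000·e^1.505.
e^1.505 ≈ 4.50415363, so A ≈ 4,504.1536.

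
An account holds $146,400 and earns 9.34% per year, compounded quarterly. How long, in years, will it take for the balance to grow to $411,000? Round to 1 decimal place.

11.2 years

(1 + 0.02335)^(4t) = 411,000/146,400 = 2.8074.
4t·ln(1 + 0.02335) = ln(2.8074); 4t = 1.0323/0.0230816 ≈ 44.7219.
t ≈ 11.1805 years.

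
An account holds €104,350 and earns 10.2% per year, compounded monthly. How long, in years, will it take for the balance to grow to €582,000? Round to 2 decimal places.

We need (1 + 0.0085)^(12t) = 5.5774, so 12t = ln 5.5774 / ln 1.0085 ≈ 203.0605.
t ≈ 203.0605/12 = 16.9217 years.

16.92 years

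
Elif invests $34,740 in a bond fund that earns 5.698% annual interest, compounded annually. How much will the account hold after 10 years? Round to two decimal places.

$60,464.09

Annual rate = 5.698% = 0.05698; years = 10.
A = 34,740·(1 + 0.05698)^10 ≈ 34,740·1.7404746308 ≈ 60,464.0887.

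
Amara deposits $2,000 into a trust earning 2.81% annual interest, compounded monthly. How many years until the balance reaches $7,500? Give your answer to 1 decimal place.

(1 + 0.00234167)^(12t) = 7,500/2,000 = 3.75.
12t·ln(1 + 0.00234167) = ln(3.75); 12t = 1.3218/0.00233893 ≈ 565.1115.
t ≈ 47.0926 years.

47.1 years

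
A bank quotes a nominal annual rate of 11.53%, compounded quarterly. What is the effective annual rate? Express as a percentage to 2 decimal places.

12.04%

EAR = (1 + 11.53%/4)^4 − 1 = (1 + 0.028825)^4 − 1.
(1 + 0.028825)^4 ≈ 1.120382, so EAR ≈ 12.03818%.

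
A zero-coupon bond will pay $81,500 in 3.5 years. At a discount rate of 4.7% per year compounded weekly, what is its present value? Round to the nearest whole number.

Growth factor = (1 + 0.047/52)^182 ≈ 1.1787159917.
P = 81,500/1.1787159917 ≈ 69,143.0341.

$69,143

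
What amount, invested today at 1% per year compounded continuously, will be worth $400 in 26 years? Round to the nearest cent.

P = A·e^(−rt) = 400·e^(−0.26).
e^(−0.26) ≈ 0.771051586, so P ≈ 308.4206.

$308.42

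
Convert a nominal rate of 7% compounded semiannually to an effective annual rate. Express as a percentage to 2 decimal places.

7.12%

EAR = (1 + 7%/2)^2 − 1 = (1 + 0.035)^2 − 1.
(1 + 0.035)^2 ≈ 1.071225, so EAR ≈ 7.12250%.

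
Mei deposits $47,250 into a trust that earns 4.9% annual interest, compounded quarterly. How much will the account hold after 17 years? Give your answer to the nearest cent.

$108,136.23

Periodic rate = 4.9%/4 = 0.01225; periods = 4·17 = 68.
A = 47,250·(1 + 0.01225)^68 ≈ 47,250·2.2885974513 ≈ 108,136.2296.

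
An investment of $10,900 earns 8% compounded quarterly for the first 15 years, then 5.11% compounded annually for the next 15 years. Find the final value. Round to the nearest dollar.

After 15 years at 8%: 10,900 × 3.2810307884 ≈ 35,763.2356.
Then 15 years at 5.11%: 35,763.2356 × 2.1118377135 ≈ 75,526.1497.

$75,526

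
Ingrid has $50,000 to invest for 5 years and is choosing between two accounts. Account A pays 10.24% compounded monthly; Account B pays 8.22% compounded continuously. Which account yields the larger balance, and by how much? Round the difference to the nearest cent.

A: (1 + 0.1024/12)^60 ≈ 1.6650044819, so 50,000 × 1.6650044819 ≈ 83,250.2241.
B: e^(0.0822·5) = e^0.411 ≈ 1.5083253566, so 50,000 × 1.5083253566 ≈ 75,416.2678.
Difference ≈ 7,833.9563 in favor of A.

Account A, by $7,833.96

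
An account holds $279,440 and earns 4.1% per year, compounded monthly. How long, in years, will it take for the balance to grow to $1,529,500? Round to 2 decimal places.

41.53 years

(1 + 0.00341667)^(12t) = 1,529,500/279,440 = 5.4734.
12t·ln(1 + 0.00341667) = ln(5.4734); 12t = 1.6999/0.00341084 ≈ 498.3837.
t ≈ 41.5320 years.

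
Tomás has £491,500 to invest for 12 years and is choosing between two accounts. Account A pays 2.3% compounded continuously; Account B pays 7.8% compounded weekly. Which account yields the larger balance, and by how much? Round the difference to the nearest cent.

Account B, by £604,607.21

A: e^(0.023·12) = e^0.276 ≈ 1.31784786403, so 491,500 × 1.31784786403 ≈ 647,722.2252.
B: (1 + 0.0015)^624 ≈ 2.54797442713, so 491,500 × 2.54797442713 ≈ 1,252,329.4309.
Difference ≈ 604,607.2058 in favor of B.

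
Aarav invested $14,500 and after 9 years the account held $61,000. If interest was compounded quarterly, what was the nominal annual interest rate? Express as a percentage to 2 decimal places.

(1 + r/4)^36 = 61,000/14,500 = 4.2069.
1 + r/4 = 4.2069^(1/36) ≈ 1.040716, so r/4 ≈ 0.0407161.
r ≈ 4·0.0407161 = 16.28644%.

16.29%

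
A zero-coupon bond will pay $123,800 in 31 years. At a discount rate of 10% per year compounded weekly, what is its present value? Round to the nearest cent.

Growth factor = (1 + 0.1/52)^1612 ≈ 22.1319672829.
P = 123,800/22.1319672829 ≈ 5,593.7187.

$5,593.72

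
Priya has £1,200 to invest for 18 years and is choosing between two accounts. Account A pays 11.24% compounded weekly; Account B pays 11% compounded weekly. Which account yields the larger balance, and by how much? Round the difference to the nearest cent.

Account A, by £382.06

A: (1 + 0.1124/52)^936 ≈ 7.54599179, so 1,200 × 7.54599179 ≈ 9,055.1901.
B: (1 + 0.11/52)^936 ≈ 7.227612194, so 1,200 × 7.227612194 ≈ 8,673.1346.
Difference ≈ 382.0555 in favor of A.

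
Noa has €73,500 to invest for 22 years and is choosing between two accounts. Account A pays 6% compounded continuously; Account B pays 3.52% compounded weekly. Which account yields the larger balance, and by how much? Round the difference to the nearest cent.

Account A, by €115,740.41

Account A growth factor: e^(0.06·22) = e^1.32 ≈ 3.74342137726; balance ≈ 275,141.4712.
Account B growth factor: (1 + 0.0352/52)^1144 ≈ 2.16872191247; balance ≈ 159,401.0606.
Account A is larger by 115,740.4107.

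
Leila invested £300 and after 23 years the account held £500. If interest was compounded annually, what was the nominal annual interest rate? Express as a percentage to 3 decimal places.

2.246%

The 23-period growth factor is 500/300 = 1.66667.
r = 1.66667^(1/23) − 1 ≈ 0.0224583, i.e. 2.24583%.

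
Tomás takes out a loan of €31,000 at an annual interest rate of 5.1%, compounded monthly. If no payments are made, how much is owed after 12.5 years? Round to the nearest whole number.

Growth factor = (1 + 0.00425)^150 ≈ 1.8891918378.
A ≈ 31,000 × 1.8891918378 ≈ 58,564.9470.

€58,565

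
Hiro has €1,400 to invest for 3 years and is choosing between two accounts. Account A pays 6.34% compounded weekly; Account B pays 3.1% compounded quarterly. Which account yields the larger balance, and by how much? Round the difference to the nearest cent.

Account A, by €157.20

A: (1 + 0.0634/52)^156 ≈ 1.209351355, so 1,400 × 1.209351355 ≈ 1,693.0919.
B: (1 + 0.00775)^12 ≈ 1.09706834, so 1,400 × 1.09706834 ≈ 1,535.8957.
Difference ≈ 157.1962 in favor of A.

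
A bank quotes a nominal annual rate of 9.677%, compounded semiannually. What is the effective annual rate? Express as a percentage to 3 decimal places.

9.911%

EAR = (1 + 9.677%/2)^2 − 1 = (1 + 0.048385)^2 − 1.
(1 + 0.048385)^2 ≈ 1.099111, so EAR ≈ 9.91111%.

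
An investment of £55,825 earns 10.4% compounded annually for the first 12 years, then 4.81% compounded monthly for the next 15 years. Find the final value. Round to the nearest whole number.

After 12 years at 10.4%: 55,825 × 3.27815044378 ≈ 183,002.7485.
Then 15 years at 4.81%: 183,002.7485 × 2.05455205528 ≈ 375,988.6731.

£375,989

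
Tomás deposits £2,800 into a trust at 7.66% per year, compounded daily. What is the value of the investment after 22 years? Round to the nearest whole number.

£15,099

Periodic rate = 7.66%/365 = 0.000209863; periods = 365·22 = 8030.
A = 2,800·(1 + 0.0766/365)^8030 ≈ 2,800·5.3925760072 ≈ 15,099.2128.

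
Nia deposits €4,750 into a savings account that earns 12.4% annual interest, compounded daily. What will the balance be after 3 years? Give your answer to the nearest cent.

Growth factor = (1 + 0.124/365)^1095 ≈ 1.450541341.
A ≈ 4,750 × 1.450541341 ≈ 6,890.0714.

€6,890.07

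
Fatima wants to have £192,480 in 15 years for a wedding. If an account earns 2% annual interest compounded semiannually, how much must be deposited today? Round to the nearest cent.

£142,805.32

Growth factor = (1 + 0.01)^30 ≈ 1.34784891533.
P = 192,480/1.34784891533 ≈ 142,805.3232.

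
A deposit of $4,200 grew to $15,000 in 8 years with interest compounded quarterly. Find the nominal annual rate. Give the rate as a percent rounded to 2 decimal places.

16.23%

(1 + r/4)^32 = 15,000/4,200 = 3.57143.
1 + r/4 = 3.57143^(1/32) ≈ 1.040582, so r/4 ≈ 0.040582.
r ≈ 4·0.040582 = 16.23280%.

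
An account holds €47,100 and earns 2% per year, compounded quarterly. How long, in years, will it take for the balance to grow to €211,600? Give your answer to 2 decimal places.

75.31 years

(1 + 0.005)^(4t) = 211,600/47,100 = 4.4926.
4t·ln(1 + 0.005) = ln(4.4926); 4t = 1.5024/0.00498754 ≈ 301.2355.
t ≈ 75.3089 years.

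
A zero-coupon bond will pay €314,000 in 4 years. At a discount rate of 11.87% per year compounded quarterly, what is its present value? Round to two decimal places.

€196,664.94

Periodic rate = 11.87%/4 = 0.029675; 16 periods.
P = 314,000/(1 + 0.029675)^16 ≈ 314,000/1.59662415241 ≈ 196,664.9443.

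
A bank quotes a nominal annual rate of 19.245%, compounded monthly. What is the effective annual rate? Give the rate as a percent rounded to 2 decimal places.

One year is 12 periods at 0.0160375 each: (1 + 0.0160375)^12 ≈ 1.210366.
EAR = 1.210366 − 1 ≈ 21.03664%.

21.04%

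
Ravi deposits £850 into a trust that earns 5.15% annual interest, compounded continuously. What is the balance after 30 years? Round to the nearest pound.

£3,985

A = P·e^(rt) = 850·e^(0.0515·30) = 850·e^1.545.
e^1.545 ≈ 4.687971627, so A ≈ 3,984.7759.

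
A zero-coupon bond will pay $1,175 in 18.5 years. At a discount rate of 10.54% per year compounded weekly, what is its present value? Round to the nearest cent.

Periodic rate = 10.54%/52 = 0.00202692; 962 periods.
P = 1,175/(1 + 0.1054/52)^962 ≈ 1,175/7.01412882 ≈ 167.5190.

$167.52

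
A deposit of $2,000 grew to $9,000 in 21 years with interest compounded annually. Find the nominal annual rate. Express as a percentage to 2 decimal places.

7.42%

The 21-period growth factor is 9,000/2,000 = 4.5.
r = 4.5^(1/21) − 1 ≈ 0.07425, i.e. 7.42500%.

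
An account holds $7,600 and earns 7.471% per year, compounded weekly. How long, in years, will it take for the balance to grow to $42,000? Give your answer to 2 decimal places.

22.90 years

(1 + 0.00143673)^(52t) = 42,000/7,600 = 5.5263.
52t·ln(1 + 0.00143673) = ln(5.5263); 52t = 1.7095/0.0014357 ≈ 1190.7235.
t ≈ 22.8985 years.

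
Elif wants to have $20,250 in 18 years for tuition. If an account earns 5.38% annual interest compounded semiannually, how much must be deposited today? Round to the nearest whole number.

$7,788

Growth factor = (1 + 0.0269)^36 ≈ 2.6002406229.
P = 20,250/2.6002406229 ≈ 7,787.7408.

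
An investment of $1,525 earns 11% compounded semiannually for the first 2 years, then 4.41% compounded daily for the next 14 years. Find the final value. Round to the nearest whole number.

Phase 1: 1,525·(1 + 0.055)^4 ≈ 1,889.2076.
Phase 2: 1,889.2076·(1 + 0.0441/365)^5110 ≈ 3,502.6513.

$3,503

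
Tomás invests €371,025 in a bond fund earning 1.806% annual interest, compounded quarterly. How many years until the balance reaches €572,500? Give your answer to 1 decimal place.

24.1 years

We need (1 + 0.004515)^(4t) = 1.543, so 4t = ln 1.543 / ln 1.004515 ≈ 96.2839.
t ≈ 96.2839/4 = 24.0710 years.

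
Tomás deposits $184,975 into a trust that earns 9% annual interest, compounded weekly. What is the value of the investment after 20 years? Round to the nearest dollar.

Growth factor = (1 + 0.09/52)^1040 ≈ 6.040242153003.
A ≈ 184,975 × 6.040242153003 ≈ 1,117,293.7923.

$1,117,294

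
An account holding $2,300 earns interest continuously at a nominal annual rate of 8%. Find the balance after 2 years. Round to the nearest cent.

$2,699.08

A = P·e^(rt) = 2,300·e^(0.08·2) = 2,300·e^0.16.
e^0.16 ≈ 1.173510871, so A ≈ 2,699.0750.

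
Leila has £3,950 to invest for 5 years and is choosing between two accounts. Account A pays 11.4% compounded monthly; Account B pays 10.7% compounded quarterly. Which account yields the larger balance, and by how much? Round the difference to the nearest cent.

Account A growth factor: (1 + 0.0095)^60 ≈ 1.76351597; balance ≈ 6,965.8881.
Account B growth factor: (1 + 0.02675)^20 ≈ 1.695486088; balance ≈ 6,697.1700.
Account A is larger by 268.7180.

Account A, by £268.72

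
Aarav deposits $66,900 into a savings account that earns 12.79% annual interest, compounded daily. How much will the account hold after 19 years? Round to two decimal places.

$759,661.77

Periodic rate = 12.79%/365 = 0.000350411; periods = 365·19 = 6935.
A = 66,900·(1 + 0.1279/365)^6935 ≈ 66,900·11.3551834647 ≈ 759,661.7738.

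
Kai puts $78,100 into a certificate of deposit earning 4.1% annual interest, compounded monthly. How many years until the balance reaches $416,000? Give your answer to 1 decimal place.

40.9 years

We need (1 + 0.00341667)^(12t) = 5.3265, so 12t = ln 5.3265 / ln 1.003417 ≈ 490.4052.
t ≈ 490.4052/12 = 40.8671 years.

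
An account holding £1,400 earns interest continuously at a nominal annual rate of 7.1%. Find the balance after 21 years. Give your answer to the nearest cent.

A = P·e^(rt) = 1,400·e^(0.071·21) = 1,400·e^1.491.
e^1.491 ≈ 4.441534834, so A ≈ 6,218.1488.

£6,218.15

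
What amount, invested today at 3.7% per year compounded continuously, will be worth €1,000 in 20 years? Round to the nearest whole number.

€477

P = A·e^(−rt) = 1,000·e^(−0.74).
e^(−0.74) ≈ 0.477113916, so P ≈ 477.1139.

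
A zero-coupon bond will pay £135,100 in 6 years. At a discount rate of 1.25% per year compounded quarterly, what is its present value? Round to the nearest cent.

£125,352.80

Growth factor = (1 + 0.003125)^24 ≈ 1.07775810625.
P = 135,100/1.07775810625 ≈ 125,352.8034.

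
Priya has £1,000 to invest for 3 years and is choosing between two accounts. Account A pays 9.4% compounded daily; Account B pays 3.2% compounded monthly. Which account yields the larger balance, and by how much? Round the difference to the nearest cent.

Account A, by £225.11

A: (1 + 0.094/365)^1095 ≈ 1.325730587, so 1,000 × 1.325730587 ≈ 1,325.7306.
B: (1 + 0.032/12)^36 ≈ 1.100618426, so 1,000 × 1.100618426 ≈ 1,100.6184.
Difference ≈ 225.1122 in favor of A.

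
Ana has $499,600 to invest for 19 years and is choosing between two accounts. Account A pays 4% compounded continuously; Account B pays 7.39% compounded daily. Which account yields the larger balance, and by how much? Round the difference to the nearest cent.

Account A growth factor: e^(0.04·19) = e^0.76 ≈ 2.138276220497; balance ≈ 1,068,282.7998.
Account B growth factor: (1 + 0.0739/365)^6935 ≈ 4.071281757881; balance ≈ 2,034,012.3662.
Account B is larger by 965,729.5665.

Account B, by $965,729.57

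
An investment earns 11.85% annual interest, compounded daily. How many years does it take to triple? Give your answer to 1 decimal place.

9.3 years

(1 + 0.000324658)^(365t) = 3.
365t = ln 3 / ln(1 + 0.000324658) ≈ 1.0986/0.000324605 ≈ 3384.4605.
t ≈ 9.2725.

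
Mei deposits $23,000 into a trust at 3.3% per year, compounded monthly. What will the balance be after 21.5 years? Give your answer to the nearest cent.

Periodic rate = 3.3%/12 = 0.00275; periods = 12·21.5 = 258.
A = 23,000·(1 + 0.00275)^258 ≈ 23,000·2.0309958156 ≈ 46,712.9038.

$46,712.90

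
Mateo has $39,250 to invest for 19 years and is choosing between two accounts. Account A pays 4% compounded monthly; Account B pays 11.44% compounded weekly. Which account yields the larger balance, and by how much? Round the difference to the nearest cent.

A: (1 + 0.04/12)^228 ≈ 2.1355754482, so 39,250 × 2.1355754482 ≈ 83,821.3363.
B: (1 + 0.0022)^988 ≈ 8.76891025999, so 39,250 × 8.76891025999 ≈ 344,179.7277.
Difference ≈ 260,358.3914 in favor of B.

Account B, by $260,358.39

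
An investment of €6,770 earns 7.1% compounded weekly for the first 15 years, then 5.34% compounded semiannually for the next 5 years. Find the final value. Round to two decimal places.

Phase 1: 6,770·(1 + 0.071/52)^780 ≈ 19,624.4194.
Phase 2: 19,624.4194·(1 + 0.0267)^10 ≈ 25,540.6789.

€25,540.68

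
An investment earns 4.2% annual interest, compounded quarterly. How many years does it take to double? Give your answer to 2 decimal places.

(1 + 0.0105)^(4t) = 2.
4t = ln 2 / ln(1 + 0.0105) ≈ 0.69315/0.0104453 ≈ 66.3600.
t ≈ 16.5900.

16.59 years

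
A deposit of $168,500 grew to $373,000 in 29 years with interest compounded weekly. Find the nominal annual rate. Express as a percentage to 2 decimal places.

2.74%

The 1508-period growth factor is 373,000/168,500 = 2.21365.
r/52 = 2.21365^(1/1508) − 1 ≈ 0.00052709, so r ≈ 52·0.00052709 = 2.74087%.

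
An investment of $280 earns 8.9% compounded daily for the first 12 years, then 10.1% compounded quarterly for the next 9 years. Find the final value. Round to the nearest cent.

$1,998.94

Phase 1: 280·(1 + 0.089/365)^4380 ≈ 814.5692.
Phase 2: 814.5692·(1 + 0.02525)^36 ≈ 1,998.9411.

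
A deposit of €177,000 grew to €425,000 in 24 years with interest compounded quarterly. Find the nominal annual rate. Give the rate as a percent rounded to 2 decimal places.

3.67%

The 96-period growth factor is 425,000/177,000 = 2.40113.
r/4 = 2.40113^(1/96) − 1 ≈ 0.00916612, so r ≈ 4·0.00916612 = 3.66645%.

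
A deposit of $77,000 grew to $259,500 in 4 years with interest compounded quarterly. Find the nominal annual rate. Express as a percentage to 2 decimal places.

31.56%

The 16-period growth factor is 259,500/77,000 = 3.37013.
r/4 = 3.37013^(1/16) − 1 ≈ 0.0788919, so r ≈ 4·0.0788919 = 31.55674%.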